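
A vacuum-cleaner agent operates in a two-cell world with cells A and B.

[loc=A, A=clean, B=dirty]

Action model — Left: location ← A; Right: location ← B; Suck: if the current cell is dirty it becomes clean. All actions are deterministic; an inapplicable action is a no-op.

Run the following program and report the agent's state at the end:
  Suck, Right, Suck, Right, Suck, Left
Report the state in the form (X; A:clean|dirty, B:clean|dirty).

[1] after Suck: (A; A:clean, B:dirty)
[2] after Right: (B; A:clean, B:dirty)
[3] after Suck: (B; A:clean, B:clean)
[4] after Right: (B; A:clean, B:clean)
[5] after Suck: (B; A:clean, B:clean)
[6] after Left: (A; A:clean, B:clean)

(A; A:clean, B:clean)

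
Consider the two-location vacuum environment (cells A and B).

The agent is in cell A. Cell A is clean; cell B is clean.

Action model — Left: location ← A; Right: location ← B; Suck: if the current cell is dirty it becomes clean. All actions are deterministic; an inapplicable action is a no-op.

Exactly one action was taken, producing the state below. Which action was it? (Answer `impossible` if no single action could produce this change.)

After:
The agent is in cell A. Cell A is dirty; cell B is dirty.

impossible

try  Left: in A — A clean, B clean
try Right: in B — A clean, B clean
try  Suck: in A — A clean, B clean
no single action produces the after-state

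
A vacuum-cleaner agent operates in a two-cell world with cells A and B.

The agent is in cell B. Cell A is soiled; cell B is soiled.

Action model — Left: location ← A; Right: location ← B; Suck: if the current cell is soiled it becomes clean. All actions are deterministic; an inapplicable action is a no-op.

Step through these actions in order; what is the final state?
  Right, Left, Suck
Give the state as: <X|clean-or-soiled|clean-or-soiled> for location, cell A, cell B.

Right (#1): <B|soiled|soiled>
Left (#2): <A|soiled|soiled>
Suck (#3): <A|clean|soiled>

<A|clean|soiled>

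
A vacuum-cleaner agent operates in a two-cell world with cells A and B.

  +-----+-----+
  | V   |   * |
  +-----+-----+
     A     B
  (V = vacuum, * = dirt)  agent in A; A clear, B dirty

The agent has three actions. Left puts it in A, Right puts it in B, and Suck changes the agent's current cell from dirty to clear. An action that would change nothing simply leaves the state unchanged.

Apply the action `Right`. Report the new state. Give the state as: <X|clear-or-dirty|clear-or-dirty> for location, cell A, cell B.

start: <A|clear|dirty>
step 1/1 (Right): <B|clear|dirty>

<B|clear|dirty>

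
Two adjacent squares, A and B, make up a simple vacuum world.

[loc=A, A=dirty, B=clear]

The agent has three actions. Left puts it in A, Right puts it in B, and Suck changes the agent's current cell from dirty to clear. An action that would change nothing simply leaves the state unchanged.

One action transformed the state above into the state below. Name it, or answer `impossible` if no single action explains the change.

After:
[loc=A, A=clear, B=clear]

Suck

try  Left: (A; A:dirty, B:clear)
try Right: (B; A:dirty, B:clear)
try  Suck: (A; A:clear, B:clear)  ← match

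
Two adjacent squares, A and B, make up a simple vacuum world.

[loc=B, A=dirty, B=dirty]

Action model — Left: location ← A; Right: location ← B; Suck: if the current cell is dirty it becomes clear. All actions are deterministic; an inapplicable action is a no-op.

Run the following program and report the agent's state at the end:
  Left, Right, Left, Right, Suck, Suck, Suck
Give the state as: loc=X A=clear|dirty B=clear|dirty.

loc=B A=dirty B=clear

1. Left → loc=A A=dirty B=dirty
2. Right → loc=B A=dirty B=dirty
3. Left → loc=A A=dirty B=dirty
4. Right → loc=B A=dirty B=dirty
5. Suck → loc=B A=dirty B=clear
6. Suck → loc=B A=dirty B=clear
7. Suck → loc=B A=dirty B=clear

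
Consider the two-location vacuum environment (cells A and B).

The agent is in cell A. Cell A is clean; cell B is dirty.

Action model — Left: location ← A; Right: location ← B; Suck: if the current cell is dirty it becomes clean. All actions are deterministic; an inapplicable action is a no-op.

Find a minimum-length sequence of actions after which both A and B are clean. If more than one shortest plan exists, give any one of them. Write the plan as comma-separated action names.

Right, Suck

1) do Right; now loc=B A=clean B=dirty
2) do Suck; now loc=B A=clean B=clean
min 2: go B then Suck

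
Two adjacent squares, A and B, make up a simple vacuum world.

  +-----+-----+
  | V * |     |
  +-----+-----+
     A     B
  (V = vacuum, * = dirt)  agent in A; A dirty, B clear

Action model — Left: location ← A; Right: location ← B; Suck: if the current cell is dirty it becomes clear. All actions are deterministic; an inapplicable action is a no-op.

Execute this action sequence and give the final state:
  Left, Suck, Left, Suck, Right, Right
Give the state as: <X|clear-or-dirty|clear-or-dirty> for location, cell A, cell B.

<B|clear|clear>

1) do Left; now <A|dirty|clear>
2) do Suck; now <A|clear|clear>
3) do Left; now <A|clear|clear>
4) do Suck; now <A|clear|clear>
5) do Right; now <B|clear|clear>
6) do Right; now <B|clear|clear>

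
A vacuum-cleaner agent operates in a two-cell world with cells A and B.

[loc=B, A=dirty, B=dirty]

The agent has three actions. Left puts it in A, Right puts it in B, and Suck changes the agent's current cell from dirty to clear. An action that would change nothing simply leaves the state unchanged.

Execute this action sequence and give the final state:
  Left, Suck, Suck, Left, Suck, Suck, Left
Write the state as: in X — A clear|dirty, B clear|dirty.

1. Left → in A — A dirty, B dirty
2. Suck → in A — A clear, B dirty
3. Suck → in A — A clear, B dirty
4. Left → in A — A clear, B dirty
5. Suck → in A — A clear, B dirty
6. Suck → in A — A clear, B dirty
7. Left → in A — A clear, B dirty

in A — A clear, B dirty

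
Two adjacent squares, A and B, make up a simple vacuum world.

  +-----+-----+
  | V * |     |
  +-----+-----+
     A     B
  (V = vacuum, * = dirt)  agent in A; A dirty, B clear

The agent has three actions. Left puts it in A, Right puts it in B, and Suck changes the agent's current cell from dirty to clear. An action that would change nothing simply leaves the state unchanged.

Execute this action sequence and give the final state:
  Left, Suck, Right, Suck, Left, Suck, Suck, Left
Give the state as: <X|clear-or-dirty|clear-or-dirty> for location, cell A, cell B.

step 1/8 (Left): <A|dirty|clear>
step 2/8 (Suck): <A|clear|clear>
step 3/8 (Right): <B|clear|clear>
step 4/8 (Suck): <B|clear|clear>
step 5/8 (Left): <A|clear|clear>
step 6/8 (Suck): <A|clear|clear>
step 7/8 (Suck): <A|clear|clear>
step 8/8 (Left): <A|clear|clear>

<A|clear|clear>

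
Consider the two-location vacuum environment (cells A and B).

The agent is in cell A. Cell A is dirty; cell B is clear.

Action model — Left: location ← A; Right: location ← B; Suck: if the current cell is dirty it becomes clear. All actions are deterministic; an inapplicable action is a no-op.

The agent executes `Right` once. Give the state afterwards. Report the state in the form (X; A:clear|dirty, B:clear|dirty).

(B; A:dirty, B:clear)

start: (A; A:dirty, B:clear)
step 1/1 (Right): (B; A:dirty, B:clear)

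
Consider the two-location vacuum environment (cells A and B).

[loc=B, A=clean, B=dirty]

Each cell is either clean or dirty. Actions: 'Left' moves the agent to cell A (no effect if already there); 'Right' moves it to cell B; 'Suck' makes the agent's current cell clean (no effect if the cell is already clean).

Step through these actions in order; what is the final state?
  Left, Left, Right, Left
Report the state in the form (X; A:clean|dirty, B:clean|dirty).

step 1/4 (Left): (A; A:clean, B:dirty)
step 2/4 (Left): (A; A:clean, B:dirty)
step 3/4 (Right): (B; A:clean, B:dirty)
step 4/4 (Left): (A; A:clean, B:dirty)

(A; A:clean, B:dirty)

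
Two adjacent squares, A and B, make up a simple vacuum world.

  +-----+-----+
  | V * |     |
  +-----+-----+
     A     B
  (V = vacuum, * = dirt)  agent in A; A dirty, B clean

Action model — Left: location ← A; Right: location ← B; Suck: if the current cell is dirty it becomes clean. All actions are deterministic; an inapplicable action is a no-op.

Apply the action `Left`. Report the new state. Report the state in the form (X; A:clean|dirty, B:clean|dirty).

(A; A:dirty, B:clean)

start: (A; A:dirty, B:clean)
Left (#1): (A; A:dirty, B:clean)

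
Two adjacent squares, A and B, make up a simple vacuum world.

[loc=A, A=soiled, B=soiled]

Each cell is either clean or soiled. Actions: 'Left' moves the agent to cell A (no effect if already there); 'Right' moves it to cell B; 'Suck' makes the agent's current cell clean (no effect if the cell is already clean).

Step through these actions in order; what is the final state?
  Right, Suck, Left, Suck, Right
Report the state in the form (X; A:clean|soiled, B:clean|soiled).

(B; A:clean, B:clean)

Right (#1): (B; A:soiled, B:soiled)
Suck (#2): (B; A:soiled, B:clean)
Left (#3): (A; A:soiled, B:clean)
Suck (#4): (A; A:clean, B:clean)
Right (#5): (B; A:clean, B:clean)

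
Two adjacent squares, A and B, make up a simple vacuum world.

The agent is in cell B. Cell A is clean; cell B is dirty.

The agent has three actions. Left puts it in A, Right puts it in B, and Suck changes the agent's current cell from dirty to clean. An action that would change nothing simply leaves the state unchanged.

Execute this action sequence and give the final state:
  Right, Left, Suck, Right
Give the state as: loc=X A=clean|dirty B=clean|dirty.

1) do Right; now loc=B A=clean B=dirty
2) do Left; now loc=A A=clean B=dirty
3) do Suck; now loc=A A=clean B=dirty
4) do Right; now loc=B A=clean B=dirty

loc=B A=clean B=dirty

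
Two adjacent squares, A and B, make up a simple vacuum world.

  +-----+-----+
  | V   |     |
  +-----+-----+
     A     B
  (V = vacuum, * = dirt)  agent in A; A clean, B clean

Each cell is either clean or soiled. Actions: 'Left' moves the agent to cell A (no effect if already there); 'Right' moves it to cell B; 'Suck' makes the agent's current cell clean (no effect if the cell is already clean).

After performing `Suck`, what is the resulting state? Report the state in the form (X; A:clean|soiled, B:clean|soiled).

start: (A; A:clean, B:clean)
1) do Suck; now (A; A:clean, B:clean)

(A; A:clean, B:clean)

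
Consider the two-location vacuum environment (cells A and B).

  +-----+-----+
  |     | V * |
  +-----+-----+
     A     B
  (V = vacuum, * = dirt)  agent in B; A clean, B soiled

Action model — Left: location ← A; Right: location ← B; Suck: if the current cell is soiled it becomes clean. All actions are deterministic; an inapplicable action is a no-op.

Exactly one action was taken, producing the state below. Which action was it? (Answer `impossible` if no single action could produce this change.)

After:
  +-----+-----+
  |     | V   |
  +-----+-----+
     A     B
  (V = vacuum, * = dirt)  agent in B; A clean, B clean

Suck

try  Left: in A — A clean, B soiled
try Right: in B — A clean, B soiled
try  Suck: in B — A clean, B clean  ← match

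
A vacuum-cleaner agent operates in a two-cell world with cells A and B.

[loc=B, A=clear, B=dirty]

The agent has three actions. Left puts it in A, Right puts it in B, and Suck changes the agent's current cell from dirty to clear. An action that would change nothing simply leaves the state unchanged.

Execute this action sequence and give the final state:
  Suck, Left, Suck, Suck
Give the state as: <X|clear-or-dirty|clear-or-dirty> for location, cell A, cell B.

Suck (#1): <B|clear|clear>
Left (#2): <A|clear|clear>
Suck (#3): <A|clear|clear>
Suck (#4): <A|clear|clear>

<A|clear|clear>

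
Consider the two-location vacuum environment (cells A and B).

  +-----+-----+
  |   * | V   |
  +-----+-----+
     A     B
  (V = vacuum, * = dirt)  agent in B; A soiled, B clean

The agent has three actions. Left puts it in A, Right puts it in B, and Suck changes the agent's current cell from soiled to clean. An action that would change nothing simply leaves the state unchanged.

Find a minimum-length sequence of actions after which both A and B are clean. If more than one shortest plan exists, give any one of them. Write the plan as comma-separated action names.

Left, Suck

t=1 Left ⇒ (A; A:soiled, B:clean)
t=2 Suck ⇒ (A; A:clean, B:clean)
min 2: go A then Suck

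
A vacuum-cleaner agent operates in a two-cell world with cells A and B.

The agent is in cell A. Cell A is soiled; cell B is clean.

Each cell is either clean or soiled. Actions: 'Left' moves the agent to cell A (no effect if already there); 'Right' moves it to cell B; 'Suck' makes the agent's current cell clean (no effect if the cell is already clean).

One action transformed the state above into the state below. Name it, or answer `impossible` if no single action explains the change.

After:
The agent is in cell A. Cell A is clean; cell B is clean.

Suck

try  Left: loc=A A=soiled B=clean
try Right: loc=B A=soiled B=clean
try  Suck: loc=A A=clean B=clean  ← match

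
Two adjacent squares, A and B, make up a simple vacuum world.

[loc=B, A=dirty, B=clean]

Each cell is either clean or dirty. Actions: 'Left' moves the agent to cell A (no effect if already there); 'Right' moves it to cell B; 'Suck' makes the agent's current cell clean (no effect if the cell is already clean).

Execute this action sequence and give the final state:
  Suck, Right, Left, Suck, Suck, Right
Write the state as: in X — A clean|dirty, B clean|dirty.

in B — A clean, B clean

step 1/6 (Suck): in B — A dirty, B clean
step 2/6 (Right): in B — A dirty, B clean
step 3/6 (Left): in A — A dirty, B clean
step 4/6 (Suck): in A — A clean, B clean
step 5/6 (Suck): in A — A clean, B clean
step 6/6 (Right): in B — A clean, B clean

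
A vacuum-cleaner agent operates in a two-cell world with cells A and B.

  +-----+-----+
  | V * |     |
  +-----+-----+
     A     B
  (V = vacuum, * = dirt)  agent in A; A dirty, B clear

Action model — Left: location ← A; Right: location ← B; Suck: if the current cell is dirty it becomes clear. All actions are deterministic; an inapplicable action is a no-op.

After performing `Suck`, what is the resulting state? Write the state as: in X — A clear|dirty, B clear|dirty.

start: in A — A dirty, B clear
[1] after Suck: in A — A clear, B clear

in A — A clear, B clear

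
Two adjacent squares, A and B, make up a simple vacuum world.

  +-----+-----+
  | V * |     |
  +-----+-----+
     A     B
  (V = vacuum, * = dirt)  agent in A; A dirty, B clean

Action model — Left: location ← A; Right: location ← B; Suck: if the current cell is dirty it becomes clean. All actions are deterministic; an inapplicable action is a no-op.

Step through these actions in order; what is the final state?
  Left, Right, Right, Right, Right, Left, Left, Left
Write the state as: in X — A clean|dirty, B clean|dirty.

in A — A dirty, B clean

Left (#1): in A — A dirty, B clean
Right (#2): in B — A dirty, B clean
Right (#3): in B — A dirty, B clean
Right (#4): in B — A dirty, B clean
Right (#5): in B — A dirty, B clean
Left (#6): in A — A dirty, B clean
Left (#7): in A — A dirty, B clean
Left (#8): in A — A dirty, B clean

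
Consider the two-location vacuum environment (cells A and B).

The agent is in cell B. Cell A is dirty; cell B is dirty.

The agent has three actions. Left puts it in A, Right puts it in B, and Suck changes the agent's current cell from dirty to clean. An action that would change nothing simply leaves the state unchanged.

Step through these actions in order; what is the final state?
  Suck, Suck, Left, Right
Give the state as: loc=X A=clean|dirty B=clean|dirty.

1. Suck → loc=B A=dirty B=clean
2. Suck → loc=B A=dirty B=clean
3. Left → loc=A A=dirty B=clean
4. Right → loc=B A=dirty B=clean

loc=B A=dirty B=clean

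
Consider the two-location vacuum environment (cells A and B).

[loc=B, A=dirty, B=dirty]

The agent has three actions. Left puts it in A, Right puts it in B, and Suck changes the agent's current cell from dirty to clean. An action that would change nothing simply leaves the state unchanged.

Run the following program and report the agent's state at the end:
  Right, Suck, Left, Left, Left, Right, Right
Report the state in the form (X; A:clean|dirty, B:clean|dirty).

(B; A:dirty, B:clean)

step 1/7 (Right): (B; A:dirty, B:dirty)
step 2/7 (Suck): (B; A:dirty, B:clean)
step 3/7 (Left): (A; A:dirty, B:clean)
step 4/7 (Left): (A; A:dirty, B:clean)
step 5/7 (Left): (A; A:dirty, B:clean)
step 6/7 (Right): (B; A:dirty, B:clean)
step 7/7 (Right): (B; A:dirty, B:clean)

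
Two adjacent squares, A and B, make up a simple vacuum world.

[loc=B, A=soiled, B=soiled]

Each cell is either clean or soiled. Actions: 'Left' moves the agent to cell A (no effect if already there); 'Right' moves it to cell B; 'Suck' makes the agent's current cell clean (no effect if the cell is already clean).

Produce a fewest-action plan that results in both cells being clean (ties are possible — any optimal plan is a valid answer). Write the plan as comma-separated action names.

t=1 Suck ⇒ (B; A:soiled, B:clean)
t=2 Left ⇒ (A; A:soiled, B:clean)
t=3 Suck ⇒ (A; A:clean, B:clean)
min 3: Suck B + move + Suck A

Suck, Left, Suck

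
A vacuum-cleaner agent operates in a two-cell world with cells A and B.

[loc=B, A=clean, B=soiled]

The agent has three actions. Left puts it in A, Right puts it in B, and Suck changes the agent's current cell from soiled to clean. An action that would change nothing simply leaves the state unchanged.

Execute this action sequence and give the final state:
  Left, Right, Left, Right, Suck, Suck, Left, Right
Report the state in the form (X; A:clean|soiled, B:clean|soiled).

(B; A:clean, B:clean)

step 1/8 (Left): (A; A:clean, B:soiled)
step 2/8 (Right): (B; A:clean, B:soiled)
step 3/8 (Left): (A; A:clean, B:soiled)
step 4/8 (Right): (B; A:clean, B:soiled)
step 5/8 (Suck): (B; A:clean, B:clean)
step 6/8 (Suck): (B; A:clean, B:clean)
step 7/8 (Left): (A; A:clean, B:clean)
step 8/8 (Right): (B; A:clean, B:clean)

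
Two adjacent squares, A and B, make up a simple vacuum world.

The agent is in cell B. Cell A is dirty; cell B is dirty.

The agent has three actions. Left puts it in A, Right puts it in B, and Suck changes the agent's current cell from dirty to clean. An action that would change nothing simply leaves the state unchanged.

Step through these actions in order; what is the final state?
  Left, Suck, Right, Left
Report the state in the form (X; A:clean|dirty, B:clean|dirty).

1) do Left; now (A; A:dirty, B:dirty)
2) do Suck; now (A; A:clean, B:dirty)
3) do Right; now (B; A:clean, B:dirty)
4) do Left; now (A; A:clean, B:dirty)

(A; A:clean, B:dirty)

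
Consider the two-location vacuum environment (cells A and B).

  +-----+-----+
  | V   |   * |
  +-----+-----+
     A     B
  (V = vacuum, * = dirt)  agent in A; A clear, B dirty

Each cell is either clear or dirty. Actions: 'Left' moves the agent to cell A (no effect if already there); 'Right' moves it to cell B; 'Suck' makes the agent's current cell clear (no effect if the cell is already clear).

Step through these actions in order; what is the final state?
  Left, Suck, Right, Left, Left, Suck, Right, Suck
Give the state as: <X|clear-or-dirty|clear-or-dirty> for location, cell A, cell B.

<B|clear|clear>

1) do Left; now <A|clear|dirty>
2) do Suck; now <A|clear|dirty>
3) do Right; now <B|clear|dirty>
4) do Left; now <A|clear|dirty>
5) do Left; now <A|clear|dirty>
6) do Suck; now <A|clear|dirty>
7) do Right; now <B|clear|dirty>
8) do Suck; now <B|clear|clear>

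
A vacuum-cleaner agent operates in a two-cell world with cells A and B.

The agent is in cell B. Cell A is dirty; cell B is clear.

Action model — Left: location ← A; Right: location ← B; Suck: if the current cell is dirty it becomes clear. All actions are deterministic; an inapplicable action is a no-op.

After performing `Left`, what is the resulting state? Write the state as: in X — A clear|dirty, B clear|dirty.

start: in B — A dirty, B clear
1) do Left; now in A — A dirty, B clear

in A — A dirty, B clear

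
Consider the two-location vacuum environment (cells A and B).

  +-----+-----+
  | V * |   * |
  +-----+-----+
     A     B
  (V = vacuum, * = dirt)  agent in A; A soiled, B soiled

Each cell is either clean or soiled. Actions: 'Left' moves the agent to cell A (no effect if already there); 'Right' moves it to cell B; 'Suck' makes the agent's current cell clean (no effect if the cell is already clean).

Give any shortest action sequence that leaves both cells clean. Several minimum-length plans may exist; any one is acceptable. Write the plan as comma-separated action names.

t=1 Suck ⇒ (A; A:clean, B:soiled)
t=2 Right ⇒ (B; A:clean, B:soiled)
t=3 Suck ⇒ (B; A:clean, B:clean)
min 3: Suck A + move + Suck B

Suck, Right, Suck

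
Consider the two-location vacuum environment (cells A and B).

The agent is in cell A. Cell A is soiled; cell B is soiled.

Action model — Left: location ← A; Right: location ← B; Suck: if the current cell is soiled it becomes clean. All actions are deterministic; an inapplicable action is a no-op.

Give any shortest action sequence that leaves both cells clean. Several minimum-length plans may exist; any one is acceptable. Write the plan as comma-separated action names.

Suck, Right, Suck

[1] after Suck: loc=A A=clean B=soiled
[2] after Right: loc=B A=clean B=soiled
[3] after Suck: loc=B A=clean B=clean
min 3: Suck A + move + Suck B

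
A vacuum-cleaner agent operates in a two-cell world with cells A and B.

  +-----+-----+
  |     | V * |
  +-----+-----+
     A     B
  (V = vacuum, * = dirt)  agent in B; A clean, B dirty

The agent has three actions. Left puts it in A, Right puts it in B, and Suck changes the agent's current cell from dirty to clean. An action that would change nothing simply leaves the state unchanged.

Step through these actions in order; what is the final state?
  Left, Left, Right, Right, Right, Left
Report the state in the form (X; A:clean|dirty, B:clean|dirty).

1) do Left; now (A; A:clean, B:dirty)
2) do Left; now (A; A:clean, B:dirty)
3) do Right; now (B; A:clean, B:dirty)
4) do Right; now (B; A:clean, B:dirty)
5) do Right; now (B; A:clean, B:dirty)
6) do Left; now (A; A:clean, B:dirty)

(A; A:clean, B:dirty)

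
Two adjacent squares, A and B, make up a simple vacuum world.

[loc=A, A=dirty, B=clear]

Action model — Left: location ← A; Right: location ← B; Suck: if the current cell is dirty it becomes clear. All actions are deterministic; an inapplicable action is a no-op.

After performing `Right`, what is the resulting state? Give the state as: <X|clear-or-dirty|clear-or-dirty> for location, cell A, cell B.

<B|dirty|clear>

start: <A|dirty|clear>
1) do Right; now <B|dirty|clear>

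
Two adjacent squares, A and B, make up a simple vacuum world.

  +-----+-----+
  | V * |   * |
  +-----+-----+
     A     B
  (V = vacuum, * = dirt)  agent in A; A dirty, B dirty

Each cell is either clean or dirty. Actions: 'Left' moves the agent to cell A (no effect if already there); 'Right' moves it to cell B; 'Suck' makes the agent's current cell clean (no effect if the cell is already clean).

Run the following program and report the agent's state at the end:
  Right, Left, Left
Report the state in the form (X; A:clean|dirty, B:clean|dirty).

step 1/3 (Right): (B; A:dirty, B:dirty)
step 2/3 (Left): (A; A:dirty, B:dirty)
step 3/3 (Left): (A; A:dirty, B:dirty)

(A; A:dirty, B:dirty)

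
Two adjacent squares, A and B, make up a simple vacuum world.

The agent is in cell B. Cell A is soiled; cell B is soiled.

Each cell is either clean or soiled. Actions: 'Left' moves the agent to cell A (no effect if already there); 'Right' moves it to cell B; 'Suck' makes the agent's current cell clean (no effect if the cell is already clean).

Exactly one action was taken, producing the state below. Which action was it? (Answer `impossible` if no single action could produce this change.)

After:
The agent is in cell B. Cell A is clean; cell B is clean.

impossible

try  Left: <A|soiled|soiled>
try Right: <B|soiled|soiled>
try  Suck: <B|soiled|clean>
no single action produces the after-state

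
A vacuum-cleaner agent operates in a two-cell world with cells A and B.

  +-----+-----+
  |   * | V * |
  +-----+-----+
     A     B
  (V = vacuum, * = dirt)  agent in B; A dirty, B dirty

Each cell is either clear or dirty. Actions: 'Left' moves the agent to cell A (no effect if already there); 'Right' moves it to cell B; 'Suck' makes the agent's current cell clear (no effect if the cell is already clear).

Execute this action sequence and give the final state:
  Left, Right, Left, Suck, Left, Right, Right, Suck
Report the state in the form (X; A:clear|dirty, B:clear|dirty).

(B; A:clear, B:clear)

1. Left → (A; A:dirty, B:dirty)
2. Right → (B; A:dirty, B:dirty)
3. Left → (A; A:dirty, B:dirty)
4. Suck → (A; A:clear, B:dirty)
5. Left → (A; A:clear, B:dirty)
6. Right → (B; A:clear, B:dirty)
7. Right → (B; A:clear, B:dirty)
8. Suck → (B; A:clear, B:clear)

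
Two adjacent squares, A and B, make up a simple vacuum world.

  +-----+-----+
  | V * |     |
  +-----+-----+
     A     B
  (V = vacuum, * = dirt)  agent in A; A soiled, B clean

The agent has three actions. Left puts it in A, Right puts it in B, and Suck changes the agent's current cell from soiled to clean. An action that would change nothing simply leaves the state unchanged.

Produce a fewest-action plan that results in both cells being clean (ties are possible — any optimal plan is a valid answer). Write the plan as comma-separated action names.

1) do Suck; now (A; A:clean, B:clean)
min 1: A is soiled, one Suck

Suck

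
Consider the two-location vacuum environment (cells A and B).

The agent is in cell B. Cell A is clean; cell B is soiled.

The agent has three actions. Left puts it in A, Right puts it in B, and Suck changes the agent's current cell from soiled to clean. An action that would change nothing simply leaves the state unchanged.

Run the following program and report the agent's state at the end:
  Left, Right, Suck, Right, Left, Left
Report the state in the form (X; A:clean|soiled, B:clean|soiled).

(A; A:clean, B:clean)

1. Left → (A; A:clean, B:soiled)
2. Right → (B; A:clean, B:soiled)
3. Suck → (B; A:clean, B:clean)
4. Right → (B; A:clean, B:clean)
5. Left → (A; A:clean, B:clean)
6. Left → (A; A:clean, B:clean)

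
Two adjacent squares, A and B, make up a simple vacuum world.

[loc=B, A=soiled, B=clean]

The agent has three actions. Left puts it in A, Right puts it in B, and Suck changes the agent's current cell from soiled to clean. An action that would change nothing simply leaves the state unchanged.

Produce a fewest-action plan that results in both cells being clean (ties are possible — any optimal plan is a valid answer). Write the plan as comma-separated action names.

step 1/2 (Left): (A; A:soiled, B:clean)
step 2/2 (Suck): (A; A:clean, B:clean)
min 2: go A then Suck

Left, Suck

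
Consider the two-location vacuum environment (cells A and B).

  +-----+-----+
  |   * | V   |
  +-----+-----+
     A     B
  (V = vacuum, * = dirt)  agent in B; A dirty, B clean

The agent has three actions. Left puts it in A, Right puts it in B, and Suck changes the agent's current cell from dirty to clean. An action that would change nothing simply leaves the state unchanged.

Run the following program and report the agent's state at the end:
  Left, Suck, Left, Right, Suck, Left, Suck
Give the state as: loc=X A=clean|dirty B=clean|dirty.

loc=A A=clean B=clean

Left (#1): loc=A A=dirty B=clean
Suck (#2): loc=A A=clean B=clean
Left (#3): loc=A A=clean B=clean
Right (#4): loc=B A=clean B=clean
Suck (#5): loc=B A=clean B=clean
Left (#6): loc=A A=clean B=clean
Suck (#7): loc=A A=clean B=clean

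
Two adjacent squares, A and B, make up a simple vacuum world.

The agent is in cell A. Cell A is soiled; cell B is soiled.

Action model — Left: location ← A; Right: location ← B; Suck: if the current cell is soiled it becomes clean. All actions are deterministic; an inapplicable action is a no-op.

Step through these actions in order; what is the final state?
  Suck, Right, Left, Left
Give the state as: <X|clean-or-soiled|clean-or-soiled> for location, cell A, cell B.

1) do Suck; now <A|clean|soiled>
2) do Right; now <B|clean|soiled>
3) do Left; now <A|clean|soiled>
4) do Left; now <A|clean|soiled>

<A|clean|soiled>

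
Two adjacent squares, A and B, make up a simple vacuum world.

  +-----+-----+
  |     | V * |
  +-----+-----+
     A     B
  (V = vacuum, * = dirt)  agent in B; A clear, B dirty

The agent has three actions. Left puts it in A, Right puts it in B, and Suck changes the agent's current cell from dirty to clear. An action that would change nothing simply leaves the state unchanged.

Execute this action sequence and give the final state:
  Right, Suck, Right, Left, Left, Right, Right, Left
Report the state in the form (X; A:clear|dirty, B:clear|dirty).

(A; A:clear, B:clear)

1) do Right; now (B; A:clear, B:dirty)
2) do Suck; now (B; A:clear, B:clear)
3) do Right; now (B; A:clear, B:clear)
4) do Left; now (A; A:clear, B:clear)
5) do Left; now (A; A:clear, B:clear)
6) do Right; now (B; A:clear, B:clear)
7) do Right; now (B; A:clear, B:clear)
8) do Left; now (A; A:clear, B:clear)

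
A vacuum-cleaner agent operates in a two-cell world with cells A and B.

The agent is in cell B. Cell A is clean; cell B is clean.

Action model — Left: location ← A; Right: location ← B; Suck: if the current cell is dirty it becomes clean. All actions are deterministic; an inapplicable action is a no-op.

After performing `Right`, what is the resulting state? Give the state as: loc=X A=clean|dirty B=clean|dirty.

loc=B A=clean B=clean

start: loc=B A=clean B=clean
[1] after Right: loc=B A=clean B=clean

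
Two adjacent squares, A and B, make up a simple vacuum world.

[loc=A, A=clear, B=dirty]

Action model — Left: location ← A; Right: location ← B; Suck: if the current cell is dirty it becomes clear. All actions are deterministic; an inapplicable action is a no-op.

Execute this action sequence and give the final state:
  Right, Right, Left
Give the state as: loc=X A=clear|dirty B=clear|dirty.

1. Right → loc=B A=clear B=dirty
2. Right → loc=B A=clear B=dirty
3. Left → loc=A A=clear B=dirty

loc=A A=clear B=dirty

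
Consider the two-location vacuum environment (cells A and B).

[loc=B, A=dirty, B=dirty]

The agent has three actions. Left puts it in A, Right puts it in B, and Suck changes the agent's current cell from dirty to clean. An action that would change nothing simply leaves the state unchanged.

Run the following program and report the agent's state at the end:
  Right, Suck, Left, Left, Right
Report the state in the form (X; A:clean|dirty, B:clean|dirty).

1. Right → (B; A:dirty, B:dirty)
2. Suck → (B; A:dirty, B:clean)
3. Left → (A; A:dirty, B:clean)
4. Left → (A; A:dirty, B:clean)
5. Right → (B; A:dirty, B:clean)

(B; A:dirty, B:clean)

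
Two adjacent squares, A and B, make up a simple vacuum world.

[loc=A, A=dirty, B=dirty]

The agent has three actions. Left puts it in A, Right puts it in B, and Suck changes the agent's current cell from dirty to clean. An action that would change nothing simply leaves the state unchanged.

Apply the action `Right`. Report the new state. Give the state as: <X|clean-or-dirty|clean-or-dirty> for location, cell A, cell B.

start: <A|dirty|dirty>
step 1/1 (Right): <B|dirty|dirty>

<B|dirty|dirty>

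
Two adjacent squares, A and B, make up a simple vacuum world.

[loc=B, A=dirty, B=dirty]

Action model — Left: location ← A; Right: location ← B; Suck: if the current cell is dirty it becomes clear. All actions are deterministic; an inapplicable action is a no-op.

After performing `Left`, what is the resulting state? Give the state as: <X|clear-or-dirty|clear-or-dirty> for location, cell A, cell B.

start: <B|dirty|dirty>
1. Left → <A|dirty|dirty>

<A|dirty|dirty>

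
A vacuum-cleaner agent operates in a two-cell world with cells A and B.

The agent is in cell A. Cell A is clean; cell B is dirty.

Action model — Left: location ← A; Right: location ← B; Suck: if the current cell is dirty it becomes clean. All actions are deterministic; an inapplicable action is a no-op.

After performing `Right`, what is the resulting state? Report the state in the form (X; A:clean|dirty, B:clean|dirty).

start: (A; A:clean, B:dirty)
1) do Right; now (B; A:clean, B:dirty)

(B; A:clean, B:dirty)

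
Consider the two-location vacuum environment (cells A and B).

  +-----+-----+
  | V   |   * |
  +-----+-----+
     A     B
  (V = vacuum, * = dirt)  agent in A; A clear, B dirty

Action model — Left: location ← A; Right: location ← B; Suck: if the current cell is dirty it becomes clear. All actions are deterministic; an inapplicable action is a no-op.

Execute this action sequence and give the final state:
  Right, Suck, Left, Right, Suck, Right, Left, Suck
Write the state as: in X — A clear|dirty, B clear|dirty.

1. Right → in B — A clear, B dirty
2. Suck → in B — A clear, B clear
3. Left → in A — A clear, B clear
4. Right → in B — A clear, B clear
5. Suck → in B — A clear, B clear
6. Right → in B — A clear, B clear
7. Left → in A — A clear, B clear
8. Suck → in A — A clear, B clear

in A — A clear, B clear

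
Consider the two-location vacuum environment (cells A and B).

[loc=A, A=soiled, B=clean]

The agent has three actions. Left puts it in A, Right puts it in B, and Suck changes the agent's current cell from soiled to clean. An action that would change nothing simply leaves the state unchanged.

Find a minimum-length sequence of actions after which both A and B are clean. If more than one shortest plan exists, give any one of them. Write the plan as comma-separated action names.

1. Suck → in A — A clean, B clean
min 1: A is soiled, one Suck

Suck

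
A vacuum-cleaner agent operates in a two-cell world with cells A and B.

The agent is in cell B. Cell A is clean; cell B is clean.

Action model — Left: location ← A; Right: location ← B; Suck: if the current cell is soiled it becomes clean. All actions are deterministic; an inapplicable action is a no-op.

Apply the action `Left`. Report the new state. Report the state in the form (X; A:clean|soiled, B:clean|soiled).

(A; A:clean, B:clean)

start: (B; A:clean, B:clean)
step 1/1 (Left): (A; A:clean, B:clean)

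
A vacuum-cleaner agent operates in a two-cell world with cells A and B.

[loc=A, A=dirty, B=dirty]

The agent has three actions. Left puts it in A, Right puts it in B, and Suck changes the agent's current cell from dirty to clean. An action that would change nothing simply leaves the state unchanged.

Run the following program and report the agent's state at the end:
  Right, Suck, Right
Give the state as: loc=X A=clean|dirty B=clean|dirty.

loc=B A=dirty B=clean

[1] after Right: loc=B A=dirty B=dirty
[2] after Suck: loc=B A=dirty B=clean
[3] after Right: loc=B A=dirty B=clean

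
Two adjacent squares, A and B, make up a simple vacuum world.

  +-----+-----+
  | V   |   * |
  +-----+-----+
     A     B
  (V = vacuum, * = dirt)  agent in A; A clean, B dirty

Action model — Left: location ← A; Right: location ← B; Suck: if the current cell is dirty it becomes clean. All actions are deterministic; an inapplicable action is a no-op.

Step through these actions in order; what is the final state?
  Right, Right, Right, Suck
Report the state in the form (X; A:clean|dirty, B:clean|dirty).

Right (#1): (B; A:clean, B:dirty)
Right (#2): (B; A:clean, B:dirty)
Right (#3): (B; A:clean, B:dirty)
Suck (#4): (B; A:clean, B:clean)

(B; A:clean, B:clean)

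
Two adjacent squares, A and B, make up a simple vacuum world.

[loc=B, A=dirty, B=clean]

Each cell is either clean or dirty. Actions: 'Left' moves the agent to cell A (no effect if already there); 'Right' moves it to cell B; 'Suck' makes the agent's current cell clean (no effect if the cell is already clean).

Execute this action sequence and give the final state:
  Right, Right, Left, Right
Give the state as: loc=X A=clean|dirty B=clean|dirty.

loc=B A=dirty B=clean

t=1 Right ⇒ loc=B A=dirty B=clean
t=2 Right ⇒ loc=B A=dirty B=clean
t=3 Left ⇒ loc=A A=dirty B=clean
t=4 Right ⇒ loc=B A=dirty B=clean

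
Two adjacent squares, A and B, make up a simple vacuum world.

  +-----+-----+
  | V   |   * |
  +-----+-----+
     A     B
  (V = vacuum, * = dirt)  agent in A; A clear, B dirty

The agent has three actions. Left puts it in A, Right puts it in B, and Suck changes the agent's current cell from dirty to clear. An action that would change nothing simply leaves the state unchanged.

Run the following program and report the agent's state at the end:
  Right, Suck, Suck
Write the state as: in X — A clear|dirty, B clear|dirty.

[1] after Right: in B — A clear, B dirty
[2] after Suck: in B — A clear, B clear
[3] after Suck: in B — A clear, B clear

in B — A clear, B clear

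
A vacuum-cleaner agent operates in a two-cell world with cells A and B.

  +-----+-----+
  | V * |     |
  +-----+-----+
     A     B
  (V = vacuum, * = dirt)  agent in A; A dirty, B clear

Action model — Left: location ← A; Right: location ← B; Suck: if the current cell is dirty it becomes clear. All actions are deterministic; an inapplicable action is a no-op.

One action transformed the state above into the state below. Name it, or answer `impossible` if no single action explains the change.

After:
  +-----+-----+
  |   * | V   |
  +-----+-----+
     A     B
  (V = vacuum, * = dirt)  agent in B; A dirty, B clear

Right

try  Left: <A|dirty|clear>
try Right: <B|dirty|clear>  ← match
try  Suck: <A|clear|clear>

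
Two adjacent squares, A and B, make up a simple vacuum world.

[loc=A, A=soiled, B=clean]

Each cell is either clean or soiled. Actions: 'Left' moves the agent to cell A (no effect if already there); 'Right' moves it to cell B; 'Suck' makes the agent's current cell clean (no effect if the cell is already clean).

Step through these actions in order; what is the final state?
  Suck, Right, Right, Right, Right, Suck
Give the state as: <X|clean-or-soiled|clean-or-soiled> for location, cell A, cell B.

<B|clean|clean>

Suck (#1): <A|clean|clean>
Right (#2): <B|clean|clean>
Right (#3): <B|clean|clean>
Right (#4): <B|clean|clean>
Right (#5): <B|clean|clean>
Suck (#6): <B|clean|clean>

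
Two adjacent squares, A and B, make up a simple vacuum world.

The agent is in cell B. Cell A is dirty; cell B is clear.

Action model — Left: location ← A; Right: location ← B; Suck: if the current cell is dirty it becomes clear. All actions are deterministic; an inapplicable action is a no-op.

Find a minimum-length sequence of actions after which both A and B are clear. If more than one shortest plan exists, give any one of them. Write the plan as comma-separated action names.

Left (#1): <A|dirty|clear>
Suck (#2): <A|clear|clear>
min 2: go A then Suck

Left, Suck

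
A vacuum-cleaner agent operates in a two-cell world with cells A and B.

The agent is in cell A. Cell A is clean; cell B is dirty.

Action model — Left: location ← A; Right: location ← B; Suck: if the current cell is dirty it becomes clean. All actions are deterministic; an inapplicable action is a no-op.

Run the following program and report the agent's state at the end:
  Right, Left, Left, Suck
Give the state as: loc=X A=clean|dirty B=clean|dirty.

1) do Right; now loc=B A=clean B=dirty
2) do Left; now loc=A A=clean B=dirty
3) do Left; now loc=A A=clean B=dirty
4) do Suck; now loc=A A=clean B=dirty

loc=A A=clean B=dirty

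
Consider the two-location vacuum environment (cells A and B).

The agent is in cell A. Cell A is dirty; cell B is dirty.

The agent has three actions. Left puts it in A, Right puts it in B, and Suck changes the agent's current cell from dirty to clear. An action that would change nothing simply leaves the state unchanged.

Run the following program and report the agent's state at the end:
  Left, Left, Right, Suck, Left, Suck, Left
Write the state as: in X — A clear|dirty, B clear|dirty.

in A — A clear, B clear

t=1 Left ⇒ in A — A dirty, B dirty
t=2 Left ⇒ in A — A dirty, B dirty
t=3 Right ⇒ in B — A dirty, B dirty
t=4 Suck ⇒ in B — A dirty, B clear
t=5 Left ⇒ in A — A dirty, B clear
t=6 Suck ⇒ in A — A clear, B clear
t=7 Left ⇒ in A — A clear, B clear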